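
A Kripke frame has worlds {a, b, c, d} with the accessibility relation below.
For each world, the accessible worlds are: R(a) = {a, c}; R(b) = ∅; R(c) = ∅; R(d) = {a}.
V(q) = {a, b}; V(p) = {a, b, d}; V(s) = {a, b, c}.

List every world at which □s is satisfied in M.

Let φ = □s. Evaluate φ at each world:
  a (successors {a, c}): φ is true.
  b (successors ∅): φ is true.
  c (successors ∅): φ is true.
  d (successors {a}): φ is true.
For instance, at d:
  At d: □s requires s at every successor {a}.
    At a: s is true.
  So □s is true at d.
Satisfying worlds: {a, b, c, d}

a, b, c, d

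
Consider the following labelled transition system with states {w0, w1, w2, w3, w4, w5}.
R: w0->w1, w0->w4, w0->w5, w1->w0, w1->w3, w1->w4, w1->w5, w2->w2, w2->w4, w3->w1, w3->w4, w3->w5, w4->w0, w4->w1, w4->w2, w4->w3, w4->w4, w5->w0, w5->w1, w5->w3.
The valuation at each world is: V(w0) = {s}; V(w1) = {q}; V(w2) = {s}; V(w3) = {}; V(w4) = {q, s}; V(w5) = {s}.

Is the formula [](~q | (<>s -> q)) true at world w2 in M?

Yes

Recall that []ψ holds at a world iff ψ holds at every accessible world, and <>ψ holds iff ψ holds at some accessible world.
At w2: [](~q | (<>s -> q)) requires ~q | (<>s -> q) at every successor {w2, w4}.
    At w2: ~q is true, <>s -> q is false, so ~q | (<>s -> q) is true.
      At w2: <>s is true, q is false, so <>s -> q is false.
    At w4: ~q is false, <>s -> q is true, so ~q | (<>s -> q) is true.
      At w4: <>s is true, q is true, so <>s -> q is true.
So [](~q | (<>s -> q)) is true at w2.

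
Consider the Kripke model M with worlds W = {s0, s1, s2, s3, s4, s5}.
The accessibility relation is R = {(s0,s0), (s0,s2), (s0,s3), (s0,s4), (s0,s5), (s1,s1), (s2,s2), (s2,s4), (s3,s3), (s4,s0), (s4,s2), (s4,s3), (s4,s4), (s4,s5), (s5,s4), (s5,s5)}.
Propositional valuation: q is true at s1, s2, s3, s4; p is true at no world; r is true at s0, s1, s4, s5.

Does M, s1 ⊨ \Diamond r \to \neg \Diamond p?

Yes

Recall that \Diamond ψ holds at a world iff ψ holds at some accessible world.
At s1: \Diamond r is true, \neg \Diamond p is true, so \Diamond r \to \neg \Diamond p is true.
  At s1: \Diamond r requires r at some successor in {s1}.
    r holds at s1, so \Diamond r is true at s1.
  At s1: \Diamond p is false, so \neg \Diamond p is true.
    At s1: \Diamond p requires p at some successor in {s1}.
      At s1: p is false.
    So \Diamond p is false at s1.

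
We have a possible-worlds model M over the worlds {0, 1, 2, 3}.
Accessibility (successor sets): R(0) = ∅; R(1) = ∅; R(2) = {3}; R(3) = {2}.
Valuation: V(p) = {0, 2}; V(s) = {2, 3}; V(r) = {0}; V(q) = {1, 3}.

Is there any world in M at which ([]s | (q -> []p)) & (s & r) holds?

Let φ = ([]s | (q -> []p)) & (s & r). Evaluate φ at each world:
  0 (successors ∅): φ is false.
  1 (successors ∅): φ is false.
  2 (successors {3}): φ is false.
  3 (successors {2}): φ is false.
For instance, at 3:
  At 3: []s | (q -> []p) is true, s & r is false, so ([]s | (q -> []p)) & (s & r) is false.
    At 3: []s is true, q -> []p is true, so []s | (q -> []p) is true.
      At 3: []s requires s at every successor {2}.
        At 2: s is true.
      So []s is true at 3.
      At 3: q is true, []p is true, so q -> []p is true.

No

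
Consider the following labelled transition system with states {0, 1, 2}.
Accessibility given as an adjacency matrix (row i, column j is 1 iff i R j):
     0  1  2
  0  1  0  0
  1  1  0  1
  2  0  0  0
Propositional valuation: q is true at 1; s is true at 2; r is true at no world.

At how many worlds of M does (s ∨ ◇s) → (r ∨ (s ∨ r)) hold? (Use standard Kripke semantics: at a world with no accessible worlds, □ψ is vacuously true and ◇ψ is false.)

2

Let φ = (s ∨ ◇s) → (r ∨ (s ∨ r)). Evaluate φ at each world:
  0 (successors {0}): φ is true.
  1 (successors {0, 2}): φ is false.
  2 (successors ∅): φ is true.
For instance, at 1:
  At 1: s ∨ ◇s is true, r ∨ (s ∨ r) is false, so (s ∨ ◇s) → (r ∨ (s ∨ r)) is false.
    At 1: s is false, ◇s is true, so s ∨ ◇s is true.
      At 1: ◇s requires s at some successor in {0, 2}.
        s holds at 2, so ◇s is true at 1.
Satisfying worlds: {0, 2}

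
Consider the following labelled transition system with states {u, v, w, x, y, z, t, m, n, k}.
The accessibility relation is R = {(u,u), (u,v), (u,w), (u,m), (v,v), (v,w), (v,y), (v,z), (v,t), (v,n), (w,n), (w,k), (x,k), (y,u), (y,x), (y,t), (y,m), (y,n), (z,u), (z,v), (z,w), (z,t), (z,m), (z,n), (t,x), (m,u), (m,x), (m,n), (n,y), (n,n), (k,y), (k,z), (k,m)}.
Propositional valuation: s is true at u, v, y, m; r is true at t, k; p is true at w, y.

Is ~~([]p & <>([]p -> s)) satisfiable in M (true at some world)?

Let φ = ~~([]p & <>([]p -> s)). Evaluate φ at each world:
  u (successors {u, v, w, m}): φ is false.
  v (successors {v, w, y, z, t, n}): φ is false.
  w (successors {n, k}): φ is false.
  x (successors {k}): φ is false.
  y (successors {u, x, t, m, n}): φ is false.
  z (successors {u, v, w, t, m, n}): φ is false.
  t (successors {x}): φ is false.
  m (successors {u, x, n}): φ is false.
  n (successors {y, n}): φ is false.
  k (successors {y, z, m}): φ is false.
For instance, at n:
  At n: ~([]p & <>([]p -> s)) is true, so ~~([]p & <>([]p -> s)) is false.
    At n: []p & <>([]p -> s) is false, so ~([]p & <>([]p -> s)) is true.
      At n: []p is false, <>([]p -> s) is true, so []p & <>([]p -> s) is false.

No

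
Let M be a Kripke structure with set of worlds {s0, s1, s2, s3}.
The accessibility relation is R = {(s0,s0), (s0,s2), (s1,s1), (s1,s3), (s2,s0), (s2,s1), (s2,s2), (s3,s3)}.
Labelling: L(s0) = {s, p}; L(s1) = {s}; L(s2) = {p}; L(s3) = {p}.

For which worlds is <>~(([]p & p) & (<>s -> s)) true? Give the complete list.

s0, s1, s2

Recall that []ψ holds at a world iff ψ holds at every accessible world, and <>ψ holds iff ψ holds at some accessible world.
Let φ = <>~(([]p & p) & (<>s -> s)). Evaluate φ at each world:
  s0 (successors {s0, s2}): φ is true.
  s1 (successors {s1, s3}): φ is true.
  s2 (successors {s0, s1, s2}): φ is true.
  s3 (successors {s3}): φ is false.
For instance, at s0:
  At s0: <>~(([]p & p) & (<>s -> s)) requires ~(([]p & p) & (<>s -> s)) at some successor in {s0, s2}.
    ~(([]p & p) & (<>s -> s)) holds at s2, so <>~(([]p & p) & (<>s -> s)) is true at s0.
      At s2: ([]p & p) & (<>s -> s) is false, so ~(([]p & p) & (<>s -> s)) is true.
Satisfying worlds: {s0, s1, s2}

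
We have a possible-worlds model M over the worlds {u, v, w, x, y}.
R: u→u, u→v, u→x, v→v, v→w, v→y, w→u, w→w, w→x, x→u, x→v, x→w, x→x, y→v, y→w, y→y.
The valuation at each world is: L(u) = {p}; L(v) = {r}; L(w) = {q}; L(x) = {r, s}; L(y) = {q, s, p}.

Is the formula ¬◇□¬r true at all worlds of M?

Yes

Let φ = ¬◇□¬r. Evaluate φ at each world:
  u (successors {u, v, x}): φ is true.
  v (successors {v, w, y}): φ is true.
  w (successors {u, w, x}): φ is true.
  x (successors {u, v, w, x}): φ is true.
  y (successors {v, w, y}): φ is true.
For instance, at u:
  At u: ◇□¬r is false, so ¬◇□¬r is true.
    At u: ◇□¬r requires □¬r at some successor in {u, v, x}.
      At u: □¬r is false.
      At v: □¬r is false.
      At x: □¬r is false.
    So ◇□¬r is false at u.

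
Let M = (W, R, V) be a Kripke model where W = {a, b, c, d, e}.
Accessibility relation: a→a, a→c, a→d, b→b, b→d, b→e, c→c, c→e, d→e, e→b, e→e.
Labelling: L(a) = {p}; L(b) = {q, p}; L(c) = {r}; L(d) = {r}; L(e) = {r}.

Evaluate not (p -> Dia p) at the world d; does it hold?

No

At d: p -> Dia p is true, so not (p -> Dia p) is false.
  At d: p is false, Dia p is false, so p -> Dia p is true.
    At d: Dia p requires p at some successor in {e}.
      At e: p is false.
    So Dia p is false at d.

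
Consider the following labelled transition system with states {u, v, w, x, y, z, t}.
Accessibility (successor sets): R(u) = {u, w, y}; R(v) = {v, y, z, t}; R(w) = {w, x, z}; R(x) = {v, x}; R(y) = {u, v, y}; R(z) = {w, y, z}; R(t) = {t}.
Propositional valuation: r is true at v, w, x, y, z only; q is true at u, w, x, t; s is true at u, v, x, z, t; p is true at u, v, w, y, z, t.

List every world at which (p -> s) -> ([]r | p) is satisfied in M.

Let φ = (p -> s) -> ([]r | p). Evaluate φ at each world:
  u (successors {u, w, y}): φ is true.
  v (successors {v, y, z, t}): φ is true.
  w (successors {w, x, z}): φ is true.
  x (successors {v, x}): φ is true.
  y (successors {u, v, y}): φ is true.
  z (successors {w, y, z}): φ is true.
  t (successors {t}): φ is true.
For instance, at z:
  At z: p -> s is true, []r | p is true, so (p -> s) -> ([]r | p) is true.
    At z: []r is true, p is true, so []r | p is true.
      At z: []r requires r at every successor {w, y, z}.
        At w: r is true.
        At y: r is true.
        At z: r is true.
      So []r is true at z.
Satisfying worlds: {u, v, w, x, y, z, t}

u, v, w, x, y, z, t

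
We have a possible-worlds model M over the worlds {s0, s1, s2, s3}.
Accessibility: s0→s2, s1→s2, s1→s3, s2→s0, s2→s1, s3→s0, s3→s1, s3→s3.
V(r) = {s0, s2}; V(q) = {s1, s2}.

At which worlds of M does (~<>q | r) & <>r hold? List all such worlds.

Let φ = (~<>q | r) & <>r. Evaluate φ at each world:
  s0 (successors {s2}): φ is true.
  s1 (successors {s2, s3}): φ is false.
  s2 (successors {s0, s1}): φ is true.
  s3 (successors {s0, s1, s3}): φ is false.
For instance, at s1:
  At s1: ~<>q | r is false, <>r is true, so (~<>q | r) & <>r is false.
    At s1: ~<>q is false, r is false, so ~<>q | r is false.
      At s1: <>q is true, so ~<>q is false.
    At s1: <>r requires r at some successor in {s2, s3}.
      r holds at s2, so <>r is true at s1.
Satisfying worlds: {s0, s2}

s0, s2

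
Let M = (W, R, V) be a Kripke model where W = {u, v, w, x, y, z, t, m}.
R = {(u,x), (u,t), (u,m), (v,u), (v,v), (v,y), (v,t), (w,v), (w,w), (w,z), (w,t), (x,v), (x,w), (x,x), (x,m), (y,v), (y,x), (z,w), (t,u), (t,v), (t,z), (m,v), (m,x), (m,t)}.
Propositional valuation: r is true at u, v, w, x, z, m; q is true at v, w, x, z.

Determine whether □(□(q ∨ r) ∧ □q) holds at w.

No

At w: □(□(q ∨ r) ∧ □q) requires □(q ∨ r) ∧ □q at every successor {v, w, z, t}.
  □(q ∨ r) ∧ □q fails at v, so □(□(q ∨ r) ∧ □q) is false at w.
    At v: □(q ∨ r) is false, □q is false, so □(q ∨ r) ∧ □q is false.
      At v: □(q ∨ r) requires q ∨ r at every successor {u, v, y, t}.
        q ∨ r fails at y, so □(q ∨ r) is false at v.
      At v: □q requires q at every successor {u, v, y, t}.
        q fails at u, so □q is false at v.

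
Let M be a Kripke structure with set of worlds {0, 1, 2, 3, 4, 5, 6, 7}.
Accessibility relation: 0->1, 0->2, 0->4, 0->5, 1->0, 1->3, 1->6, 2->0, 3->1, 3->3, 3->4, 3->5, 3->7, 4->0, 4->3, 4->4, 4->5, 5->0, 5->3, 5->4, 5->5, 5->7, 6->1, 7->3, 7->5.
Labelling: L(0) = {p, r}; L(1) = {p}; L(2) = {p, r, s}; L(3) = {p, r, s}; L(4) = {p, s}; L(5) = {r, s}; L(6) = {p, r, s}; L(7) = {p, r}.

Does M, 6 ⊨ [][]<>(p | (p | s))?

Yes

Recall that []ψ holds at a world iff ψ holds at every accessible world, and <>ψ holds iff ψ holds at some accessible world.
At 6: [][]<>(p | (p | s)) requires []<>(p | (p | s)) at every successor {1}.
    At 1: []<>(p | (p | s)) requires <>(p | (p | s)) at every successor {0, 3, 6}.
      At 0: <>(p | (p | s)) is true.
      At 3: <>(p | (p | s)) is true.
      At 6: <>(p | (p | s)) is true.
    So []<>(p | (p | s)) is true at 1.
So [][]<>(p | (p | s)) is true at 6.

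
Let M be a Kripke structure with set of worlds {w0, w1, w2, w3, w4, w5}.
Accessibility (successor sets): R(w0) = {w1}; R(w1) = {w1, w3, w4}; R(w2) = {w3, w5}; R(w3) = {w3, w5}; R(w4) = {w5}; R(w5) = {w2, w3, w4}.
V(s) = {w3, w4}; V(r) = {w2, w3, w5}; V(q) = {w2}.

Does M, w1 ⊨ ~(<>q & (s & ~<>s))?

Recall that <>ψ holds at a world iff ψ holds at some accessible world.
At w1: <>q & (s & ~<>s) is false, so ~(<>q & (s & ~<>s)) is true.
  At w1: <>q is false, s & ~<>s is false, so <>q & (s & ~<>s) is false.
    At w1: <>q requires q at some successor in {w1, w3, w4}.
      At w1: q is false.
      At w3: q is false.
      At w4: q is false.
    So <>q is false at w1.
    At w1: s is false, ~<>s is false, so s & ~<>s is false.
      At w1: <>s is true, so ~<>s is false.

Yes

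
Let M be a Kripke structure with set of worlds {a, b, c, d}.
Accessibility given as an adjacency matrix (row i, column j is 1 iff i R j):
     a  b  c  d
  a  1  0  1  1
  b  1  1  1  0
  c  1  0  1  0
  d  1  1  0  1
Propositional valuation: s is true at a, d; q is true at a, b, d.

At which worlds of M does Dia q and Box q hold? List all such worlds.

d

Recall that Box ψ holds at a world iff ψ holds at every accessible world, and Dia ψ holds iff ψ holds at some accessible world.
Let φ = Dia q and Box q. Evaluate φ at each world:
  a (successors {a, c, d}): φ is false.
  b (successors {a, b, c}): φ is false.
  c (successors {a, c}): φ is false.
  d (successors {a, b, d}): φ is true.
For instance, at b:
  At b: Dia q is true, Box q is false, so Dia q and Box q is false.
    At b: Dia q requires q at some successor in {a, b, c}.
      q holds at a, so Dia q is true at b.
    At b: Box q requires q at every successor {a, b, c}.
      q fails at c, so Box q is false at b.
Satisfying worlds: {d}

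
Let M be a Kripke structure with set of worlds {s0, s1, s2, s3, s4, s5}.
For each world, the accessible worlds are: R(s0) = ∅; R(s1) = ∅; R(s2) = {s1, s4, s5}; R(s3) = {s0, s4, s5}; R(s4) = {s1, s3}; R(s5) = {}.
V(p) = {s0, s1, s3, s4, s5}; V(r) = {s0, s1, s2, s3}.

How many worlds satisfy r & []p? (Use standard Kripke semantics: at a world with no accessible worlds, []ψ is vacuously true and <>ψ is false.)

4

Recall that []ψ holds at a world iff ψ holds at every accessible world, and <>ψ holds iff ψ holds at some accessible world.
Let φ = r & []p. Evaluate φ at each world:
  s0 (successors ∅): φ is true.
  s1 (successors ∅): φ is true.
  s2 (successors {s1, s4, s5}): φ is true.
  s3 (successors {s0, s4, s5}): φ is true.
  s4 (successors {s1, s3}): φ is false.
  s5 (successors ∅): φ is false.
For instance, at s3:
  At s3: r is true, []p is true, so r & []p is true.
    At s3: []p requires p at every successor {s0, s4, s5}.
      At s0: p is true.
      At s4: p is true.
      At s5: p is true.
    So []p is true at s3.
Satisfying worlds: {s0, s1, s2, s3}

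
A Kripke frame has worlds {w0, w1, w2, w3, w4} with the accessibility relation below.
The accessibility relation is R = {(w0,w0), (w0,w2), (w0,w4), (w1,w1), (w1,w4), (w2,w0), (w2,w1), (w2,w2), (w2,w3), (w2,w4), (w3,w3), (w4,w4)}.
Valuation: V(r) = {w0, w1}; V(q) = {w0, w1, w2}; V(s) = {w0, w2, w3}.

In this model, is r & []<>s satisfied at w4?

No

At w4: r is false, []<>s is false, so r & []<>s is false.
  At w4: []<>s requires <>s at every successor {w4}.
    <>s fails at w4, so []<>s is false at w4.
      At w4: <>s requires s at some successor in {w4}.
        At w4: s is false.
      So <>s is false at w4.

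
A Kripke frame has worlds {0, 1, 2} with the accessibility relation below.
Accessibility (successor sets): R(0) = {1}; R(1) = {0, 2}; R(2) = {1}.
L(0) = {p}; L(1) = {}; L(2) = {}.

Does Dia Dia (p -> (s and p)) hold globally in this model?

Yes

Recall that Dia ψ holds at a world iff ψ holds at some accessible world.
Let φ = Dia Dia (p -> (s and p)). Evaluate φ at each world:
  0 (successors {1}): φ is true.
  1 (successors {0, 2}): φ is true.
  2 (successors {1}): φ is true.
For instance, at 0:
  At 0: Dia Dia (p -> (s and p)) requires Dia (p -> (s and p)) at some successor in {1}.
    Dia (p -> (s and p)) holds at 1, so Dia Dia (p -> (s and p)) is true at 0.
      At 1: Dia (p -> (s and p)) requires p -> (s and p) at some successor in {0, 2}.
        p -> (s and p) holds at 2, so Dia (p -> (s and p)) is true at 1.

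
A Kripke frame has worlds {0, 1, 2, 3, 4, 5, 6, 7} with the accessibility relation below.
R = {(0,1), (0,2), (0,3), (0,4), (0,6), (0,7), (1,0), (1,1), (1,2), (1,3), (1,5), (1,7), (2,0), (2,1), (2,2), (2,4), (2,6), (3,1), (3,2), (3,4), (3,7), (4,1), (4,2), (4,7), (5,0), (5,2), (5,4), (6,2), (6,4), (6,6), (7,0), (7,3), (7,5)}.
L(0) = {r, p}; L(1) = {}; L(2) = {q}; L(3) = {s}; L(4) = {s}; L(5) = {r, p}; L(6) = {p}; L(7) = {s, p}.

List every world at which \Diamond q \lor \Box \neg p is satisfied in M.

Let φ = \Diamond q \lor \Box \neg p. Evaluate φ at each world:
  0 (successors {1, 2, 3, 4, 6, 7}): φ is true.
  1 (successors {0, 1, 2, 3, 5, 7}): φ is true.
  2 (successors {0, 1, 2, 4, 6}): φ is true.
  3 (successors {1, 2, 4, 7}): φ is true.
  4 (successors {1, 2, 7}): φ is true.
  5 (successors {0, 2, 4}): φ is true.
  6 (successors {2, 4, 6}): φ is true.
  7 (successors {0, 3, 5}): φ is false.
For instance, at 7:
  At 7: \Diamond q is false, \Box \neg p is false, so \Diamond q \lor \Box \neg p is false.
    At 7: \Diamond q requires q at some successor in {0, 3, 5}.
      At 0: q is false.
      At 3: q is false.
      At 5: q is false.
    So \Diamond q is false at 7.
    At 7: \Box \neg p requires \neg p at every successor {0, 3, 5}.
      \neg p fails at 0, so \Box \neg p is false at 7.
Satisfying worlds: {0, 1, 2, 3, 4, 5, 6}

0, 1, 2, 3, 4, 5, 6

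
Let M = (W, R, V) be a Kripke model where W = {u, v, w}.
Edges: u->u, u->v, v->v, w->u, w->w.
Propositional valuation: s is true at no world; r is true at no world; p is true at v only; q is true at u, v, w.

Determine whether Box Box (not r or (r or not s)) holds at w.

Yes

At w: Box Box (not r or (r or not s)) requires Box (not r or (r or not s)) at every successor {u, w}.
    At u: Box (not r or (r or not s)) requires not r or (r or not s) at every successor {u, v}.
      At u: not r or (r or not s) is true.
      At v: not r or (r or not s) is true.
    So Box (not r or (r or not s)) is true at u.
    At w: Box (not r or (r or not s)) requires not r or (r or not s) at every successor {u, w}.
      At u: not r or (r or not s) is true.
      At w: not r or (r or not s) is true.
    So Box (not r or (r or not s)) is true at w.
So Box Box (not r or (r or not s)) is true at w.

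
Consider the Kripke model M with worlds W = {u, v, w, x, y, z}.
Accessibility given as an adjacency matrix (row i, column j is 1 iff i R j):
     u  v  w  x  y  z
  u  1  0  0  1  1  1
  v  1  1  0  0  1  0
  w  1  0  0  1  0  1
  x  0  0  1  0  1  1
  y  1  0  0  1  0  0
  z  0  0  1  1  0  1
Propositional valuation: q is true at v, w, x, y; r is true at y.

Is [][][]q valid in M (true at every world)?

Recall that []ψ holds at a world iff ψ holds at every accessible world, and <>ψ holds iff ψ holds at some accessible world.
Let φ = [][][]q. Evaluate φ at each world:
  u (successors {u, x, y, z}): φ is false.
  v (successors {u, v, y}): φ is false.
  w (successors {u, x, z}): φ is false.
  x (successors {w, y, z}): φ is false.
  y (successors {u, x}): φ is false.
  z (successors {w, x, z}): φ is false.
Detail at u (counterexample):
  At u: [][][]q requires [][]q at every successor {u, x, y, z}.
    [][]q fails at u, so [][][]q is false at u.
      At u: [][]q requires []q at every successor {u, x, y, z}.
        []q fails at u, so [][]q is false at u.

No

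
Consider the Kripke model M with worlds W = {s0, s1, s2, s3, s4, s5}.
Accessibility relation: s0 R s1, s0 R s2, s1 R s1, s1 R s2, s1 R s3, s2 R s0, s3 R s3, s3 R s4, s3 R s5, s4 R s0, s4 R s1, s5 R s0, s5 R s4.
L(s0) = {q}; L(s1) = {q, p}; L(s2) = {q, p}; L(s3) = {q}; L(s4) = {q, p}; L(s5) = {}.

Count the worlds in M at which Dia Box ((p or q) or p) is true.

6

Recall that Box ψ holds at a world iff ψ holds at every accessible world, and Dia ψ holds iff ψ holds at some accessible world.
Let φ = Dia Box ((p or q) or p). Evaluate φ at each world:
  s0 (successors {s1, s2}): φ is true.
  s1 (successors {s1, s2, s3}): φ is true.
  s2 (successors {s0}): φ is true.
  s3 (successors {s3, s4, s5}): φ is true.
  s4 (successors {s0, s1}): φ is true.
  s5 (successors {s0, s4}): φ is true.
For instance, at s4:
  At s4: Dia Box ((p or q) or p) requires Box ((p or q) or p) at some successor in {s0, s1}.
    Box ((p or q) or p) holds at s0, so Dia Box ((p or q) or p) is true at s4.
      At s0: Box ((p or q) or p) requires (p or q) or p at every successor {s1, s2}.
        At s1: (p or q) or p is true.
        At s2: (p or q) or p is true.
      So Box ((p or q) or p) is true at s0.
Satisfying worlds: {s0, s1, s2, s3, s4, s5}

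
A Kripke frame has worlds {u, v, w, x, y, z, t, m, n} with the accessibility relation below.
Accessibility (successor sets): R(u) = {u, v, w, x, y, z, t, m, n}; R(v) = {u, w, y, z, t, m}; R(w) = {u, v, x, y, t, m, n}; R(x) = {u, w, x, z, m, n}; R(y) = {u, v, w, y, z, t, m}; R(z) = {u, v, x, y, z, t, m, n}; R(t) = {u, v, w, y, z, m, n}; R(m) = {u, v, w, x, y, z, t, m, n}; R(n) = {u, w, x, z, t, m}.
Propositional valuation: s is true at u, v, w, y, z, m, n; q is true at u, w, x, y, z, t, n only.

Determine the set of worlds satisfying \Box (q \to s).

t

Let φ = \Box (q \to s). Evaluate φ at each world:
  u (successors {u, v, w, x, y, z, t, m, n}): φ is false.
  v (successors {u, w, y, z, t, m}): φ is false.
  w (successors {u, v, x, y, t, m, n}): φ is false.
  x (successors {u, w, x, z, m, n}): φ is false.
  y (successors {u, v, w, y, z, t, m}): φ is false.
  z (successors {u, v, x, y, z, t, m, n}): φ is false.
  t (successors {u, v, w, y, z, m, n}): φ is true.
  m (successors {u, v, w, x, y, z, t, m, n}): φ is false.
  n (successors {u, w, x, z, t, m}): φ is false.
For instance, at y:
  At y: \Box (q \to s) requires q \to s at every successor {u, v, w, y, z, t, m}.
    q \to s fails at t, so \Box (q \to s) is false at y.
Satisfying worlds: {t}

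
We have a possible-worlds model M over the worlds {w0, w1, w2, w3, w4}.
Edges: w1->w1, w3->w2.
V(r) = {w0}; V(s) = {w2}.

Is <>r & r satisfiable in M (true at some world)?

Recall that <>ψ holds at a world iff ψ holds at some accessible world.
Let φ = <>r & r. Evaluate φ at each world:
  w0 (successors ∅): φ is false.
  w1 (successors {w1}): φ is false.
  w2 (successors ∅): φ is false.
  w3 (successors {w2}): φ is false.
  w4 (successors ∅): φ is false.
For instance, at w3:
  At w3: <>r is false, r is false, so <>r & r is false.
    At w3: <>r requires r at some successor in {w2}.
      At w2: r is false.
    So <>r is false at w3.

No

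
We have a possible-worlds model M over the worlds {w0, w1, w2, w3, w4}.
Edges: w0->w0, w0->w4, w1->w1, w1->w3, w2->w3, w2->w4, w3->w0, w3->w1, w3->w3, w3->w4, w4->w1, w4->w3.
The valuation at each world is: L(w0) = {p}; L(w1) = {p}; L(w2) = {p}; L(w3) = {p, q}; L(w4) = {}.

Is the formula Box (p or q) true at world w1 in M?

Yes

Recall that Box ψ holds at a world iff ψ holds at every accessible world, and Dia ψ holds iff ψ holds at some accessible world.
At w1: Box (p or q) requires p or q at every successor {w1, w3}.
  At w1: p or q is true.
  At w3: p or q is true.
So Box (p or q) is true at w1.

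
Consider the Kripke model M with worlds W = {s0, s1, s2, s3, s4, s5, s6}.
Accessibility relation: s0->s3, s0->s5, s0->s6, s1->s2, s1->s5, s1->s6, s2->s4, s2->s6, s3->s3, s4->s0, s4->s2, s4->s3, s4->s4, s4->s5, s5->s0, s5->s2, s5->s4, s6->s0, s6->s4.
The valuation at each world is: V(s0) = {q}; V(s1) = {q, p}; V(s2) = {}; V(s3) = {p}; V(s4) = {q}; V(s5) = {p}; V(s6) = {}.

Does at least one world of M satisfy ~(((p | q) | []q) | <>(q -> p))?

Let φ = ~(((p | q) | []q) | <>(q -> p)). Evaluate φ at each world:
  s0 (successors {s3, s5, s6}): φ is false.
  s1 (successors {s2, s5, s6}): φ is false.
  s2 (successors {s4, s6}): φ is false.
  s3 (successors {s3}): φ is false.
  s4 (successors {s0, s2, s3, s4, s5}): φ is false.
  s5 (successors {s0, s2, s4}): φ is false.
  s6 (successors {s0, s4}): φ is false.
For instance, at s5:
  At s5: ((p | q) | []q) | <>(q -> p) is true, so ~(((p | q) | []q) | <>(q -> p)) is false.
    At s5: (p | q) | []q is true, <>(q -> p) is true, so ((p | q) | []q) | <>(q -> p) is true.
      At s5: p | q is true, []q is false, so (p | q) | []q is true.
      At s5: <>(q -> p) requires q -> p at some successor in {s0, s2, s4}.
        q -> p holds at s2, so <>(q -> p) is true at s5.

No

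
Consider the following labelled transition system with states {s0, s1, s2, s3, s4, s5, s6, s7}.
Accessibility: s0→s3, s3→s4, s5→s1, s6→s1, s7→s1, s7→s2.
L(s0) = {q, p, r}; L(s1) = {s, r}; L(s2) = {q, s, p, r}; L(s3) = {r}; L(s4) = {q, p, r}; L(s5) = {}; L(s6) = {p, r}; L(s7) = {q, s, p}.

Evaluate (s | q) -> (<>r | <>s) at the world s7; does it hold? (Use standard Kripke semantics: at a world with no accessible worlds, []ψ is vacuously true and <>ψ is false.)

Yes

At s7: s | q is true, <>r | <>s is true, so (s | q) -> (<>r | <>s) is true.
  At s7: <>r is true, <>s is true, so <>r | <>s is true.
    At s7: <>r requires r at some successor in {s1, s2}.
      r holds at s1, so <>r is true at s7.
    At s7: <>s requires s at some successor in {s1, s2}.
      s holds at s1, so <>s is true at s7.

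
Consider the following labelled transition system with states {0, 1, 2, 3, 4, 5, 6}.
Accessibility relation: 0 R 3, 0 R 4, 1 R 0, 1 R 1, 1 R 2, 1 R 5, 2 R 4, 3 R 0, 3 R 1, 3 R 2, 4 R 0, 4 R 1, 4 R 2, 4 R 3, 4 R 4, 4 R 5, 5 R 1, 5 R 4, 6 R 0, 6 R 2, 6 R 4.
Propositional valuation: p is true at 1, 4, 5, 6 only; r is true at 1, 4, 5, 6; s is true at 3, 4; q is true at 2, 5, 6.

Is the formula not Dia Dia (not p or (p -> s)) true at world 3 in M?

No

Recall that Dia ψ holds at a world iff ψ holds at some accessible world.
At 3: Dia Dia (not p or (p -> s)) is true, so not Dia Dia (not p or (p -> s)) is false.
  At 3: Dia Dia (not p or (p -> s)) requires Dia (not p or (p -> s)) at some successor in {0, 1, 2}.
    Dia (not p or (p -> s)) holds at 0, so Dia Dia (not p or (p -> s)) is true at 3.
      At 0: Dia (not p or (p -> s)) requires not p or (p -> s) at some successor in {3, 4}.
        not p or (p -> s) holds at 3, so Dia (not p or (p -> s)) is true at 0.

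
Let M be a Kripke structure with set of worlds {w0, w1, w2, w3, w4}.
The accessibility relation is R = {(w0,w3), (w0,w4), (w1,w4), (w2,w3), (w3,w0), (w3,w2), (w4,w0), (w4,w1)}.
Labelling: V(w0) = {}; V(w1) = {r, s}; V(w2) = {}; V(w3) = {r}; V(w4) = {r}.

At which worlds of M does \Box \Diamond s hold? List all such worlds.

w1

Let φ = \Box \Diamond s. Evaluate φ at each world:
  w0 (successors {w3, w4}): φ is false.
  w1 (successors {w4}): φ is true.
  w2 (successors {w3}): φ is false.
  w3 (successors {w0, w2}): φ is false.
  w4 (successors {w0, w1}): φ is false.
For instance, at w0:
  At w0: \Box \Diamond s requires \Diamond s at every successor {w3, w4}.
    \Diamond s fails at w3, so \Box \Diamond s is false at w0.
      At w3: \Diamond s requires s at some successor in {w0, w2}.
        At w0: s is false.
        At w2: s is false.
      So \Diamond s is false at w3.
Satisfying worlds: {w1}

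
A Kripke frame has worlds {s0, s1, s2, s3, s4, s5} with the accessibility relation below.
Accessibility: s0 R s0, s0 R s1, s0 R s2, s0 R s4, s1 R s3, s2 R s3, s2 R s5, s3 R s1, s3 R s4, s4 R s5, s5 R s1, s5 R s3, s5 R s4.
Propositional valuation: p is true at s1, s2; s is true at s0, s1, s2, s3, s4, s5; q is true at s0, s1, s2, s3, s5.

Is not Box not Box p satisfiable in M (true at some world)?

Let φ = not Box not Box p. Evaluate φ at each world:
  s0 (successors {s0, s1, s2, s4}): φ is false.
  s1 (successors {s3}): φ is false.
  s2 (successors {s3, s5}): φ is false.
  s3 (successors {s1, s4}): φ is false.
  s4 (successors {s5}): φ is false.
  s5 (successors {s1, s3, s4}): φ is false.
For instance, at s5:
  At s5: Box not Box p is true, so not Box not Box p is false.
    At s5: Box not Box p requires not Box p at every successor {s1, s3, s4}.
      At s1: not Box p is true.
      At s3: not Box p is true.
      At s4: not Box p is true.
    So Box not Box p is true at s5.

No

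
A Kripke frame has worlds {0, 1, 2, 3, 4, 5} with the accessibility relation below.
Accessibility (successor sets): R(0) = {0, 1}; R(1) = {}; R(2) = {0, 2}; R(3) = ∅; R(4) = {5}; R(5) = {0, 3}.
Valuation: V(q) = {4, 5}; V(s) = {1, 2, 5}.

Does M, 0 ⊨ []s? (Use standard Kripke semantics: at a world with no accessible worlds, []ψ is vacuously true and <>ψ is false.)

At 0: []s requires s at every successor {0, 1}.
  s fails at 0, so []s is false at 0.

No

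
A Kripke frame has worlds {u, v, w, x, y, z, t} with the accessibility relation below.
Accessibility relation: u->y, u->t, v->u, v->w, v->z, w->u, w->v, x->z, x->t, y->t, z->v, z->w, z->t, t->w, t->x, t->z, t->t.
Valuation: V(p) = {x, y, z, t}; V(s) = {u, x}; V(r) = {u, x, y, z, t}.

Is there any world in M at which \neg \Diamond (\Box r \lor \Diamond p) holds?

No

Let φ = \neg \Diamond (\Box r \lor \Diamond p). Evaluate φ at each world:
  u (successors {y, t}): φ is false.
  v (successors {u, w, z}): φ is false.
  w (successors {u, v}): φ is false.
  x (successors {z, t}): φ is false.
  y (successors {t}): φ is false.
  z (successors {v, w, t}): φ is false.
  t (successors {w, x, z, t}): φ is false.
For instance, at w:
  At w: \Diamond (\Box r \lor \Diamond p) is true, so \neg \Diamond (\Box r \lor \Diamond p) is false.
    At w: \Diamond (\Box r \lor \Diamond p) requires \Box r \lor \Diamond p at some successor in {u, v}.
      \Box r \lor \Diamond p holds at u, so \Diamond (\Box r \lor \Diamond p) is true at w.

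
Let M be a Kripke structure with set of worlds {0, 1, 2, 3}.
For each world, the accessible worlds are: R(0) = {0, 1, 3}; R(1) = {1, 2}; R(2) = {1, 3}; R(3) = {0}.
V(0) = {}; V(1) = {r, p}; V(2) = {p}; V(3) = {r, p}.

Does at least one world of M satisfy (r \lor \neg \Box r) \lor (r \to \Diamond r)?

Let φ = (r \lor \neg \Box r) \lor (r \to \Diamond r). Evaluate φ at each world:
  0 (successors {0, 1, 3}): φ is true.
  1 (successors {1, 2}): φ is true.
  2 (successors {1, 3}): φ is true.
  3 (successors {0}): φ is true.
Detail at 0 (witness):
  At 0: r \lor \neg \Box r is true, r \to \Diamond r is true, so (r \lor \neg \Box r) \lor (r \to \Diamond r) is true.
    At 0: r is false, \neg \Box r is true, so r \lor \neg \Box r is true.
      At 0: \Box r is false, so \neg \Box r is true.
    At 0: r is false, \Diamond r is true, so r \to \Diamond r is true.
      At 0: \Diamond r requires r at some successor in {0, 1, 3}.
        r holds at 1, so \Diamond r is true at 0.

Yes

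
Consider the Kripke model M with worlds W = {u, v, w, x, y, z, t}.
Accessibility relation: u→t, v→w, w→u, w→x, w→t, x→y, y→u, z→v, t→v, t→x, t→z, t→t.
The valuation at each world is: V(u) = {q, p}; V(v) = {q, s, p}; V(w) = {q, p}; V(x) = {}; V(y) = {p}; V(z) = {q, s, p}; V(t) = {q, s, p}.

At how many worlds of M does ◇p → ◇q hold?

Let φ = ◇p → ◇q. Evaluate φ at each world:
  u (successors {t}): φ is true.
  v (successors {w}): φ is true.
  w (successors {u, x, t}): φ is true.
  x (successors {y}): φ is false.
  y (successors {u}): φ is true.
  z (successors {v}): φ is true.
  t (successors {v, x, z, t}): φ is true.
For instance, at v:
  At v: ◇p is true, ◇q is true, so ◇p → ◇q is true.
    At v: ◇p requires p at some successor in {w}.
      p holds at w, so ◇p is true at v.
    At v: ◇q requires q at some successor in {w}.
      q holds at w, so ◇q is true at v.
Satisfying worlds: {u, v, w, y, z, t}

6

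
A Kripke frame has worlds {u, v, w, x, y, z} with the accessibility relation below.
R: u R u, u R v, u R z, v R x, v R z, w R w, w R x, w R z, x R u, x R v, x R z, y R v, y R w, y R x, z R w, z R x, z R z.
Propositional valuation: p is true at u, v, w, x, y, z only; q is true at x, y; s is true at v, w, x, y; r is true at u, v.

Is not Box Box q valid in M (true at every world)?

Recall that Box ψ holds at a world iff ψ holds at every accessible world, and Dia ψ holds iff ψ holds at some accessible world.
Let φ = not Box Box q. Evaluate φ at each world:
  u (successors {u, v, z}): φ is true.
  v (successors {x, z}): φ is true.
  w (successors {w, x, z}): φ is true.
  x (successors {u, v, z}): φ is true.
  y (successors {v, w, x}): φ is true.
  z (successors {w, x, z}): φ is true.
For instance, at y:
  At y: Box Box q is false, so not Box Box q is true.
    At y: Box Box q requires Box q at every successor {v, w, x}.
      Box q fails at v, so Box Box q is false at y.

Yes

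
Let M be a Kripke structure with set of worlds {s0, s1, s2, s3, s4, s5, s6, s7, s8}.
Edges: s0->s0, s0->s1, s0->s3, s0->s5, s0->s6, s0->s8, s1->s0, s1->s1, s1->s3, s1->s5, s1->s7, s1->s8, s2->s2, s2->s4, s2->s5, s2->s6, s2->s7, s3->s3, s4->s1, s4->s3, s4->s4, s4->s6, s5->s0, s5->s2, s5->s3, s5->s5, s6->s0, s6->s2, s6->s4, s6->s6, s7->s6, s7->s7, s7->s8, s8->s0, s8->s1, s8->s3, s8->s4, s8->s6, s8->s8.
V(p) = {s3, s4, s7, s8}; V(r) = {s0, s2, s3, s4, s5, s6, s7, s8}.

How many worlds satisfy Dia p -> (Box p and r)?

1

Recall that Box ψ holds at a world iff ψ holds at every accessible world, and Dia ψ holds iff ψ holds at some accessible world.
Let φ = Dia p -> (Box p and r). Evaluate φ at each world:
  s0 (successors {s0, s1, s3, s5, s6, s8}): φ is false.
  s1 (successors {s0, s1, s3, s5, s7, s8}): φ is false.
  s2 (successors {s2, s4, s5, s6, s7}): φ is false.
  s3 (successors {s3}): φ is true.
  s4 (successors {s1, s3, s4, s6}): φ is false.
  s5 (successors {s0, s2, s3, s5}): φ is false.
  s6 (successors {s0, s2, s4, s6}): φ is false.
  s7 (successors {s6, s7, s8}): φ is false.
  s8 (successors {s0, s1, s3, s4, s6, s8}): φ is false.
For instance, at s0:
  At s0: Dia p is true, Box p and r is false, so Dia p -> (Box p and r) is false.
    At s0: Dia p requires p at some successor in {s0, s1, s3, s5, s6, s8}.
      p holds at s3, so Dia p is true at s0.
    At s0: Box p is false, r is true, so Box p and r is false.
      At s0: Box p requires p at every successor {s0, s1, s3, s5, s6, s8}.
        p fails at s0, so Box p is false at s0.
Satisfying worlds: {s3}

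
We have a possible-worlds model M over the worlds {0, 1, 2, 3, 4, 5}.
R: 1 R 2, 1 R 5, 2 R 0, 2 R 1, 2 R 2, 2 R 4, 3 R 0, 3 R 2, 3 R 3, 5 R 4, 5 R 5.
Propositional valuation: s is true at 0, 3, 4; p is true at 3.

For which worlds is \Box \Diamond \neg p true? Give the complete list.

0, 1, 4

Let φ = \Box \Diamond \neg p. Evaluate φ at each world:
  0 (successors ∅): φ is true.
  1 (successors {2, 5}): φ is true.
  2 (successors {0, 1, 2, 4}): φ is false.
  3 (successors {0, 2, 3}): φ is false.
  4 (successors ∅): φ is true.
  5 (successors {4, 5}): φ is false.
For instance, at 5:
  At 5: \Box \Diamond \neg p requires \Diamond \neg p at every successor {4, 5}.
    \Diamond \neg p fails at 4, so \Box \Diamond \neg p is false at 5.
      At 4: no accessible worlds, so \Diamond \neg p is false.
Satisfying worlds: {0, 1, 4}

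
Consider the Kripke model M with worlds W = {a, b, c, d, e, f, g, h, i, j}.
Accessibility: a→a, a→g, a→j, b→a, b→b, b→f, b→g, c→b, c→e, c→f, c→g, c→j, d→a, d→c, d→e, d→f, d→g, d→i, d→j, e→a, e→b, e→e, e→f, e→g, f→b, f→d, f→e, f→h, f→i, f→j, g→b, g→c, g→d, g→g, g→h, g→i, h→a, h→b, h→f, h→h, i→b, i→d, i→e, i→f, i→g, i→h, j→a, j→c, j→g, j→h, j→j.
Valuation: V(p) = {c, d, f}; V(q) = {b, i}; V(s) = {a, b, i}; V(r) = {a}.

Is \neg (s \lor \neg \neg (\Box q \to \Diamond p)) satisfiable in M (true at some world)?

Let φ = \neg (s \lor \neg \neg (\Box q \to \Diamond p)). Evaluate φ at each world:
  a (successors {a, g, j}): φ is false.
  b (successors {a, b, f, g}): φ is false.
  c (successors {b, e, f, g, j}): φ is false.
  d (successors {a, c, e, f, g, i, j}): φ is false.
  e (successors {a, b, e, f, g}): φ is false.
  f (successors {b, d, e, h, i, j}): φ is false.
  g (successors {b, c, d, g, h, i}): φ is false.
  h (successors {a, b, f, h}): φ is false.
  i (successors {b, d, e, f, g, h}): φ is false.
  j (successors {a, c, g, h, j}): φ is false.
For instance, at i:
  At i: s \lor \neg \neg (\Box q \to \Diamond p) is true, so \neg (s \lor \neg \neg (\Box q \to \Diamond p)) is false.
    At i: s is true, \neg \neg (\Box q \to \Diamond p) is true, so s \lor \neg \neg (\Box q \to \Diamond p) is true.
      At i: \neg (\Box q \to \Diamond p) is false, so \neg \neg (\Box q \to \Diamond p) is true.

No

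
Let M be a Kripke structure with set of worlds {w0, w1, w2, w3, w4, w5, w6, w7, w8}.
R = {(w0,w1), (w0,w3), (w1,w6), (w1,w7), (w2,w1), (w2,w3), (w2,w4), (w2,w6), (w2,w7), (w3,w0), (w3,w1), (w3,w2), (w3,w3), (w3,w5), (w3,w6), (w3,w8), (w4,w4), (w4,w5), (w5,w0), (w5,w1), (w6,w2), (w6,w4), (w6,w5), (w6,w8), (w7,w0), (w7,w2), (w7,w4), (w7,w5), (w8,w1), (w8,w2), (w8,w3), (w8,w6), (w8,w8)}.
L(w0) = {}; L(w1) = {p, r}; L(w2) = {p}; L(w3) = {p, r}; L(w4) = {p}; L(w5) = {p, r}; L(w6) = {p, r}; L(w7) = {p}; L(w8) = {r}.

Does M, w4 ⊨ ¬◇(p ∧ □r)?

Yes

At w4: ◇(p ∧ □r) is false, so ¬◇(p ∧ □r) is true.
  At w4: ◇(p ∧ □r) requires p ∧ □r at some successor in {w4, w5}.
    At w4: p ∧ □r is false.
    At w5: p ∧ □r is false.
  So ◇(p ∧ □r) is false at w4.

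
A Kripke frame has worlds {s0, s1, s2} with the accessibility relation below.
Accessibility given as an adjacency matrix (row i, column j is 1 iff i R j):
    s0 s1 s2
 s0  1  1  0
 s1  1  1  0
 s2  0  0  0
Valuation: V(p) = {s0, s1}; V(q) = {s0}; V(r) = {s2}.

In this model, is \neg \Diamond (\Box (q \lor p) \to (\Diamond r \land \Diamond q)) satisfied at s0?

Recall that \Box ψ holds at a world iff ψ holds at every accessible world, and \Diamond ψ holds iff ψ holds at some accessible world.
At s0: \Diamond (\Box (q \lor p) \to (\Diamond r \land \Diamond q)) is false, so \neg \Diamond (\Box (q \lor p) \to (\Diamond r \land \Diamond q)) is true.
  At s0: \Diamond (\Box (q \lor p) \to (\Diamond r \land \Diamond q)) requires \Box (q \lor p) \to (\Diamond r \land \Diamond q) at some successor in {s0, s1}.
    At s0: \Box (q \lor p) \to (\Diamond r \land \Diamond q) is false.
    At s1: \Box (q \lor p) \to (\Diamond r \land \Diamond q) is false.
  So \Diamond (\Box (q \lor p) \to (\Diamond r \land \Diamond q)) is false at s0.

Yes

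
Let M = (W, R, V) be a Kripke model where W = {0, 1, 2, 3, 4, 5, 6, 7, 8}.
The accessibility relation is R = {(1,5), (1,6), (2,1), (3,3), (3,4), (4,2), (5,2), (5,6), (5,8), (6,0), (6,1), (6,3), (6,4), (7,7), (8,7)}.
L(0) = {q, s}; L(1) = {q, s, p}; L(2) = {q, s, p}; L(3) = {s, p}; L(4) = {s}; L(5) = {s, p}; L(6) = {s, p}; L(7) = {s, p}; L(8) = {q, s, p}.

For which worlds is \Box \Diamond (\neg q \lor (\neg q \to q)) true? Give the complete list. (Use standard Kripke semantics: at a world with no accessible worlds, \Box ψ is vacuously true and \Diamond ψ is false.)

Let φ = \Box \Diamond (\neg q \lor (\neg q \to q)). Evaluate φ at each world:
  0 (successors ∅): φ is true.
  1 (successors {5, 6}): φ is true.
  2 (successors {1}): φ is true.
  3 (successors {3, 4}): φ is true.
  4 (successors {2}): φ is true.
  5 (successors {2, 6, 8}): φ is true.
  6 (successors {0, 1, 3, 4}): φ is false.
  7 (successors {7}): φ is true.
  8 (successors {7}): φ is true.
For instance, at 2:
  At 2: \Box \Diamond (\neg q \lor (\neg q \to q)) requires \Diamond (\neg q \lor (\neg q \to q)) at every successor {1}.
      At 1: \Diamond (\neg q \lor (\neg q \to q)) requires \neg q \lor (\neg q \to q) at some successor in {5, 6}.
        \neg q \lor (\neg q \to q) holds at 5, so \Diamond (\neg q \lor (\neg q \to q)) is true at 1.
  So \Box \Diamond (\neg q \lor (\neg q \to q)) is true at 2.
Satisfying worlds: {0, 1, 2, 3, 4, 5, 7, 8}

0, 1, 2, 3, 4, 5, 7, 8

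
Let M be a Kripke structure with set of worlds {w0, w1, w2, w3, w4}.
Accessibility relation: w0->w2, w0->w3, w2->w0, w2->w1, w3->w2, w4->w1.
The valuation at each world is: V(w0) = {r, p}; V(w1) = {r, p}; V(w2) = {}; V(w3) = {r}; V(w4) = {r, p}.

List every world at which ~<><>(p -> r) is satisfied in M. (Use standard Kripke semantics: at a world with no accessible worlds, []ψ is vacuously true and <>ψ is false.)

Let φ = ~<><>(p -> r). Evaluate φ at each world:
  w0 (successors {w2, w3}): φ is false.
  w1 (successors ∅): φ is true.
  w2 (successors {w0, w1}): φ is false.
  w3 (successors {w2}): φ is false.
  w4 (successors {w1}): φ is true.
For instance, at w3:
  At w3: <><>(p -> r) is true, so ~<><>(p -> r) is false.
    At w3: <><>(p -> r) requires <>(p -> r) at some successor in {w2}.
      <>(p -> r) holds at w2, so <><>(p -> r) is true at w3.
Satisfying worlds: {w1, w4}

w1, w4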